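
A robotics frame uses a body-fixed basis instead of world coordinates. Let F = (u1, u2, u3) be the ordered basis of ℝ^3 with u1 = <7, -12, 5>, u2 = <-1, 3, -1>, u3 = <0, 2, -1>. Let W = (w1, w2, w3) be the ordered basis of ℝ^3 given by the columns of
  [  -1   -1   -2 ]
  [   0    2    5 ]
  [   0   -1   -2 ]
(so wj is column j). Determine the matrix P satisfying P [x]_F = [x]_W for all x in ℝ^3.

[[-2, 0, -1], [-1, -1, 1], [-2, 1, 0]]

Column j of P is [uj]_W, since P maps F-coordinates to W-coordinates.
Expressing u1 in W: u1 = -2w1 - w2 - 2w3, so column 1 of P is <-2, -1, -2>.
Doing the same for each uj gives P = [[-2, 0, -1], [-1, -1, 1], [-2, 1, 0]].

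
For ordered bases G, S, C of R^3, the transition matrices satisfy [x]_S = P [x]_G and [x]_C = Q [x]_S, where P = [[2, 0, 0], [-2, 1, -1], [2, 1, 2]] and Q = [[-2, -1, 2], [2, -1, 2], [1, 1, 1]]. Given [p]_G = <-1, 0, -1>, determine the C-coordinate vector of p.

First [p]_S = P [p]_G = <-2, 3, -4>.
Then [p]_C = Q [p]_S = <-7, -15, -3>.

<-7, -15, -3>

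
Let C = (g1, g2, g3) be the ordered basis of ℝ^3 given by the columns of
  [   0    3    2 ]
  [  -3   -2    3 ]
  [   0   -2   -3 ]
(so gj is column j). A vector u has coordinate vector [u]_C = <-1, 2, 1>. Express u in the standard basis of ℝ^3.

<8, 2, -7>

By definition u = -g1 + 2g2 + g3.
Summing componentwise gives <8, 2, -7>.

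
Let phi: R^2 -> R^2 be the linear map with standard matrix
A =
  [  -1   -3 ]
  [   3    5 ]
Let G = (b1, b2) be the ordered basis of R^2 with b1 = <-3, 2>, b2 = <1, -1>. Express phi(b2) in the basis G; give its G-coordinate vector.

Column 2 of [phi]_G is the G-coordinate vector of phi(b2).
In standard coordinates phi(b2) = A b2 = <2, -2>.
Converting to G: <2, -2> = 0·b1 + 2b2, so the coordinate vector is <0, 2>.

<0, 2>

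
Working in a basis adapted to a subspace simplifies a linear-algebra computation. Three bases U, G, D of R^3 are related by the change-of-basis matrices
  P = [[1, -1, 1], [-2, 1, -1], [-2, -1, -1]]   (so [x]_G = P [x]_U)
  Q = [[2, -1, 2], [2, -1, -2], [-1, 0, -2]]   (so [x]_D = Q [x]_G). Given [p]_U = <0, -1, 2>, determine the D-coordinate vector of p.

First [p]_G = P [p]_U = <3, -3, -1>.
Then [p]_D = Q [p]_G = <7, 11, -1>.

<7, 11, -1>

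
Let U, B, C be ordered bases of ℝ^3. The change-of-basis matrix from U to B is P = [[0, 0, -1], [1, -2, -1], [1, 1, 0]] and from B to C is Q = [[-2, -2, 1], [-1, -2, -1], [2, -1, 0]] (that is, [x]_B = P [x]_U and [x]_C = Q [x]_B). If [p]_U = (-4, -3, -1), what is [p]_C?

(-15, 0, -1)

First [p]_B = P [p]_U = (1, 3, -7).
Then [p]_C = Q [p]_B = (-15, 0, -1).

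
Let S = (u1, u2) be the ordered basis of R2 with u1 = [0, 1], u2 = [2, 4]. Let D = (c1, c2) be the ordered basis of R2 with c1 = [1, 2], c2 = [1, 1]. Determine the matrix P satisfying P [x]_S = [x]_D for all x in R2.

Column j of P is [uj]_D, since P maps S-coordinates to D-coordinates.
Expressing u1 in D: u1 = c1 - c2, so column 1 of P is [1, -1].
Doing the same for each uj gives P = [[1, 2], [-1, 0]].

[[1, 2], [-1, 0]]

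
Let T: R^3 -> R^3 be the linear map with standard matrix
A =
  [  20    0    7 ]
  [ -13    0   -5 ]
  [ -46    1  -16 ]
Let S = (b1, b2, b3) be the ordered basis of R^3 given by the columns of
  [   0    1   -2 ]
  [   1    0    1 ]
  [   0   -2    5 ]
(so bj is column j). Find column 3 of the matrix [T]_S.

Compute T(b3) = A b3 = [-5, 1, 13] in standard coordinates.
Then write this in S-coordinates: solve for y in y_1 b1 + ... + y_3 b3 = [-5, 1, 13].
This gives y = [-2, 1, 3], which is column 3 of [T]_S.

[-2, 1, 3]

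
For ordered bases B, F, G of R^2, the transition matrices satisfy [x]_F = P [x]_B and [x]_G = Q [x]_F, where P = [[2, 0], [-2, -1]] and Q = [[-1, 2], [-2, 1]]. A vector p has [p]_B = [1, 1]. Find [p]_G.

First [p]_F = P [p]_B = [2, -3].
Then [p]_G = Q [p]_F = [-8, -7].

[-8, -7]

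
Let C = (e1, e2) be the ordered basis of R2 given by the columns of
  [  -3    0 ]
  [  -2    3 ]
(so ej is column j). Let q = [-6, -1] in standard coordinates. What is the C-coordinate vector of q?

[2, 1]

We seek scalars with c_1 e1 + c_2 e2 = q; equivalently solve M c = q where the columns of M are e1, e2.
System: -3c_1 + 0c_2 = -6, -2c_1 + 3c_2 = -1; solving gives c_1 = 2, c_2 = 1.
Check: 2e1 + e2 = [-6, -1].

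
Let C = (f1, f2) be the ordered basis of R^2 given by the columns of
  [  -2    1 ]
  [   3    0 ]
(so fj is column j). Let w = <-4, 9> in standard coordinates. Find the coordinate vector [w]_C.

We seek scalars with c_1 f1 + c_2 f2 = w; equivalently solve M c = w where the columns of M are f1, f2.
System: -2c_1 + c_2 = -4, 3c_1 + 0c_2 = 9; solving gives c_1 = 3, c_2 = 2.
Check: 3f1 + 2f2 = <-4, 9>.

<3, 2>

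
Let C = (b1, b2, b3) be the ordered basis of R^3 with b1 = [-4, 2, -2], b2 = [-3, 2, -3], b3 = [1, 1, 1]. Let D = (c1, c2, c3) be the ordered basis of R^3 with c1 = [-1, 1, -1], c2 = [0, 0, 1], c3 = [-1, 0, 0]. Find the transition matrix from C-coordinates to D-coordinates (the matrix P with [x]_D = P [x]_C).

[[2, 2, 1], [0, -1, 2], [2, 1, -2]]

Let M have columns bj and N have columns cj. Then for every x, N [x]_D = x = M [x]_C, so P = N^(-1) M.
Since det N = -1, N^(-1) has integer entries; multiplying gives P = [[2, 2, 1], [0, -1, 2], [2, 1, -2]].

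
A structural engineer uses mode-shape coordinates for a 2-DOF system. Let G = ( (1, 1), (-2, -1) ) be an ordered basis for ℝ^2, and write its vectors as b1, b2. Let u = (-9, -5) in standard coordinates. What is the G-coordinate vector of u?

[u]_G is the unique c with M c = u, where M has columns b1, b2.
System: c_1 - 2c_2 = -9, c_1 - c_2 = -5; solving gives c_1 = -1, c_2 = 4.
Check: -b1 + 4b2 = (-9, -5).

(-1, 4)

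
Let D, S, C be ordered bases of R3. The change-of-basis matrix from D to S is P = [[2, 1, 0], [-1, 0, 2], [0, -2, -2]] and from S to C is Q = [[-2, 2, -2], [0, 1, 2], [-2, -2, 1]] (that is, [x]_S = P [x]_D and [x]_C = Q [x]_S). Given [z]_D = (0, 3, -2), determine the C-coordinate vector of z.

(-10, -8, 0)

First [z]_S = P [z]_D = (3, -4, -2).
Then [z]_C = Q [z]_S = (-10, -8, 0).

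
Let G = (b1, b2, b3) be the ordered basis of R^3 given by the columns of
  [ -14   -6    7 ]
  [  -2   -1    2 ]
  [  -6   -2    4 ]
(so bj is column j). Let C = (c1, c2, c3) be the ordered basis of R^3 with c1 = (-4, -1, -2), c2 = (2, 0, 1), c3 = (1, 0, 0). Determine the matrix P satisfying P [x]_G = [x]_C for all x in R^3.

[[2, 1, -2], [-2, 0, 0], [-2, -2, -1]]

Let M have columns bj and N have columns cj. Then for every x, N [x]_C = x = M [x]_G, so P = N^(-1) M.
Since det N = -1, N^(-1) has integer entries; multiplying gives P = [[2, 1, -2], [-2, 0, 0], [-2, -2, -1]].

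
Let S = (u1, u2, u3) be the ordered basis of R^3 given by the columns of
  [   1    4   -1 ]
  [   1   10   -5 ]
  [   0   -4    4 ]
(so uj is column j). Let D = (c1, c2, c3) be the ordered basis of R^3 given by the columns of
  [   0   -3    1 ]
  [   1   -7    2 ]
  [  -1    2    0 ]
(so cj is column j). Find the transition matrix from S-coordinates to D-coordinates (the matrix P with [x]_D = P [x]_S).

Let M have columns uj and N have columns cj. Then for every x, N [x]_D = x = M [x]_S, so P = N^(-1) M.
Since det N = 1, N^(-1) has integer entries; multiplying gives P = [[-2, 0, -2], [-1, -2, 1], [-2, -2, 2]].

[[-2, 0, -2], [-1, -2, 1], [-2, -2, 2]]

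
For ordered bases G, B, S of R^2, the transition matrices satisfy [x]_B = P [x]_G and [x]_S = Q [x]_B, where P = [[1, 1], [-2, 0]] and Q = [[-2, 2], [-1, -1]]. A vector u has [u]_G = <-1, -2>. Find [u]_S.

Composing the changes, [u]_S = Q P [u]_G.
Q P = [[-6, -2], [1, -1]]; applying this to <-1, -2> gives <10, 1>.

<10, 1>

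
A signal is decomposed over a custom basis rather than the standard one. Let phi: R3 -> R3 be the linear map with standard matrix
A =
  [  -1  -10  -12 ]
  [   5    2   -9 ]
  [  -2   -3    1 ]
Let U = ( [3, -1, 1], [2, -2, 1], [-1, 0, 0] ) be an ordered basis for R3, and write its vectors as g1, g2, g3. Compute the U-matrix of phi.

[[0, 3, -1], [-2, 0, 3], [1, 3, 2]]

Let P have columns g1, ..., g3. Then [phi]_U = P^(-1) A P.
Here det P = -1, so P^(-1) is integer; computing A P first and then P^(-1)(A P) gives [[0, 3, -1], [-2, 0, 3], [1, 3, 2]].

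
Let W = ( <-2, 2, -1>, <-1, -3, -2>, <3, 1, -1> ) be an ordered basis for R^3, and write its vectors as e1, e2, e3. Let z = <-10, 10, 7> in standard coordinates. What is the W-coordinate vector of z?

<2, -3, -3>

Write z = c_1 e1 + ... + c_3 e3 and solve for the c_i.
Row-reducing the augmented matrix [M | z] gives c = (2, -3, -3).
Check: 2e1 - 3e2 - 3e3 = <-10, 10, 7>.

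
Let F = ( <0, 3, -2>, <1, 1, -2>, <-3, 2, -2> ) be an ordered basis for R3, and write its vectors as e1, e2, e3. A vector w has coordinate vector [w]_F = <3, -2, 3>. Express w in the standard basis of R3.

w = M [w]_F, where M has columns e1, ..., e3.
Carrying out the matrix-vector product, w = <-11, 13, -8>.

<-11, 13, -8>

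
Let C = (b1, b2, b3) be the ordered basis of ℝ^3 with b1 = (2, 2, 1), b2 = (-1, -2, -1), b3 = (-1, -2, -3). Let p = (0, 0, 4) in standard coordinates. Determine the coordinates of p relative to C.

We seek scalars with c_1 b1 + ... + c_3 b3 = p; equivalently solve M c = p where the columns of M are b1, ..., b3.
Solving this 3x3 system gives c = (0, 2, -2).
Check: 0·b1 + 2b2 - 2b3 = (0, 0, 4).

(0, 2, -2)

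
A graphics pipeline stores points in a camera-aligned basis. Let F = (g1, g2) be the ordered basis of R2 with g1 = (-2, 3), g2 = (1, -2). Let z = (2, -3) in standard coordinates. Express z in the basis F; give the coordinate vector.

(-1, 0)

Write z = c_1 g1 + c_2 g2 and solve for the c_i.
System: -2c_1 + c_2 = 2, 3c_1 - 2c_2 = -3; solving gives c_1 = -1, c_2 = 0.
Check: -g1 + 0·g2 = (2, -3).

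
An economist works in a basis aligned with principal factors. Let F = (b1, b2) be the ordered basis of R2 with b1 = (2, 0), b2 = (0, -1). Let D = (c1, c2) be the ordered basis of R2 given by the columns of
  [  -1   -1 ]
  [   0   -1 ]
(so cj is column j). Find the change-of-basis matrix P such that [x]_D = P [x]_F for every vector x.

[[-2, -1], [0, 1]]

Take x = bj: its F-coordinates are the j-th standard unit vector, so P e_j — column j of P — equals [bj]_D.
b1 = -2c1 + 0·c2, giving column 1 = (-2, 0); repeating for each j gives P = [[-2, -1], [0, 1]].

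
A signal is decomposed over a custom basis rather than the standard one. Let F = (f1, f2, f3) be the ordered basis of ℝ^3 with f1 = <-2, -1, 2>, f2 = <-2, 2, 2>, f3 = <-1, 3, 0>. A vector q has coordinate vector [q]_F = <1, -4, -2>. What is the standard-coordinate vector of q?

q = M [q]_F, where M has columns f1, ..., f3.
Carrying out the matrix-vector product, q = <8, -15, -6>.

<8, -15, -6>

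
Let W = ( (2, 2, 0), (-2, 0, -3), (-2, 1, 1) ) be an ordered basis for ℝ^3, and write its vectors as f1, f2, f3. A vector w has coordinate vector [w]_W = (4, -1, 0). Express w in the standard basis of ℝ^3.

By definition w = 4f1 - f2 + 0·f3.
Summing componentwise gives (10, 8, 3).

(10, 8, 3)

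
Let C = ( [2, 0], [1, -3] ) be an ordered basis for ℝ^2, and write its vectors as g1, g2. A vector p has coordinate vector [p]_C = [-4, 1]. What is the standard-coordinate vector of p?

[-7, -3]

By definition p = -4g1 + g2.
Summing componentwise gives [-7, -3].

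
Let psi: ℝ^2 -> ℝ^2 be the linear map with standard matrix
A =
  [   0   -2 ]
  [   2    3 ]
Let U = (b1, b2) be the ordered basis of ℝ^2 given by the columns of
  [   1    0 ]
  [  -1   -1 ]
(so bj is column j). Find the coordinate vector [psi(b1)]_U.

Compute psi(b1) = A b1 = [2, -1] in standard coordinates.
Then write this in U-coordinates: solve for y in y_1 b1 + y_2 b2 = [2, -1].
This gives y = [2, -1], which is column 1 of [psi]_U.

[2, -1]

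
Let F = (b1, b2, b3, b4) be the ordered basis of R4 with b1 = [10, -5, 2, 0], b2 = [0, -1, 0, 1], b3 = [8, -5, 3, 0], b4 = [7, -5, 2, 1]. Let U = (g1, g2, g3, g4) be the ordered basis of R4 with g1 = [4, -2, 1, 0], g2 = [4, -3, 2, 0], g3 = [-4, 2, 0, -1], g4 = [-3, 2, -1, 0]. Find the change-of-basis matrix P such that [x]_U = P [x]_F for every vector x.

Column j of P is [bj]_U, since P maps F-coordinates to U-coordinates.
Expressing b1 in U: b1 = 2g1 - g2 + 0·g3 - 2g4, so column 1 of P is [2, -1, 0, -2].
Doing the same for each bj gives P = [[2, -2, 1, -1], [-1, 1, 1, 1], [0, -1, 0, -1], [-2, 0, 0, -1]].

[[2, -2, 1, -1], [-1, 1, 1, 1], [0, -1, 0, -1], [-2, 0, 0, -1]]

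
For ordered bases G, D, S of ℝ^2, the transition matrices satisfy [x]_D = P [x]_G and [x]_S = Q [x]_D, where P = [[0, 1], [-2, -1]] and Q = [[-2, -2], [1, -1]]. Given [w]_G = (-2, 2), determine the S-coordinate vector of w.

(-8, 0)

First [w]_D = P [w]_G = (2, 2).
Then [w]_S = Q [w]_D = (-8, 0).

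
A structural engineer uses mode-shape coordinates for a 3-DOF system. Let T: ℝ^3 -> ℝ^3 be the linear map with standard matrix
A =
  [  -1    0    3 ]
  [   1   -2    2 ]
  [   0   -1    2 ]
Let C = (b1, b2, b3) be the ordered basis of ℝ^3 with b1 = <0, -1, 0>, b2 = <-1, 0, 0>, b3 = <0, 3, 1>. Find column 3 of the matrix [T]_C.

<1, -3, -1>

Compute T(b3) = A b3 = <3, -4, -1> in standard coordinates.
Then write this in C-coordinates: solve for y in y_1 b1 + ... + y_3 b3 = <3, -4, -1>.
This gives y = <1, -3, -1>, which is column 3 of [T]_C.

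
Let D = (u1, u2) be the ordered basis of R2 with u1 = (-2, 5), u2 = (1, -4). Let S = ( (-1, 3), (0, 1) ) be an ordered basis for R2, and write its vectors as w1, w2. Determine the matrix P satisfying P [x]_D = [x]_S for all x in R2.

Take x = uj: its D-coordinates are the j-th standard unit vector, so P e_j — column j of P — equals [uj]_S.
u1 = 2w1 - w2, giving column 1 = (2, -1); repeating for each j gives P = [[2, -1], [-1, -1]].

[[2, -1], [-1, -1]]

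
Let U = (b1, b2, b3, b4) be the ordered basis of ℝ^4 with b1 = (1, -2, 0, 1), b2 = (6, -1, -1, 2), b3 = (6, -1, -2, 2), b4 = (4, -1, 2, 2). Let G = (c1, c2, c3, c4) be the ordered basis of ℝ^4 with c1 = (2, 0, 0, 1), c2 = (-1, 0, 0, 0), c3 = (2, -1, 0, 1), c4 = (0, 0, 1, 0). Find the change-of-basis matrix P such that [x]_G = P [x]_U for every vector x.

Let M have columns bj and N have columns cj. Then for every x, N [x]_G = x = M [x]_U, so P = N^(-1) M.
Since det N = -1, N^(-1) has integer entries; multiplying gives P = [[-1, 1, 1, 1], [1, -2, -2, 0], [2, 1, 1, 1], [0, -1, -2, 2]].

[[-1, 1, 1, 1], [1, -2, -2, 0], [2, 1, 1, 1], [0, -1, -2, 2]]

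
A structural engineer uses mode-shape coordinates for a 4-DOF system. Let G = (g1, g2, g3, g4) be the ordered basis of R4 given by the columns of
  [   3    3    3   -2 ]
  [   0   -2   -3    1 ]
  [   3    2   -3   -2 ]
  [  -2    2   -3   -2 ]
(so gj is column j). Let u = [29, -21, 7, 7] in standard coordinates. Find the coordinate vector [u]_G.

Write u = c_1 g1 + ... + c_4 g4 and solve for the c_i.
Gaussian elimination on [M | u] yields c = (0, 4, 3, -4).
Check: 0·g1 + 4g2 + 3g3 - 4g4 = [29, -21, 7, 7].

[0, 4, 3, -4]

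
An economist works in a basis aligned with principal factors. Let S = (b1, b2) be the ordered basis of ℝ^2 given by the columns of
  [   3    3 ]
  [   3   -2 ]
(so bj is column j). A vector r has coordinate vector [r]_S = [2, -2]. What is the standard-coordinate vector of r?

r = M [r]_S, where M has columns b1, b2.
Carrying out the matrix-vector product, r = [0, 10].

[0, 10]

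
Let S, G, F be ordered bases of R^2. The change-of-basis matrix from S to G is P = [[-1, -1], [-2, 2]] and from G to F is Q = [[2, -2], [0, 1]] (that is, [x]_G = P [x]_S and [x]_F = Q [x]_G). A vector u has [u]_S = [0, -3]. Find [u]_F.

Composing the changes, [u]_F = Q P [u]_S.
Q P = [[2, -6], [-2, 2]]; applying this to [0, -3] gives [18, -6].

[18, -6]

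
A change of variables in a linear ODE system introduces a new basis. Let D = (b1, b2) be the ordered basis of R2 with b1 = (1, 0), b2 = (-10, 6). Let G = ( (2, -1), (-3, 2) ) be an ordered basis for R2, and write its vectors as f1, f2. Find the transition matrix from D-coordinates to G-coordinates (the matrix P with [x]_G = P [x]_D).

[[2, -2], [1, 2]]

Take x = bj: its D-coordinates are the j-th standard unit vector, so P e_j — column j of P — equals [bj]_G.
b1 = 2f1 + f2, giving column 1 = (2, 1); repeating for each j gives P = [[2, -2], [1, 2]].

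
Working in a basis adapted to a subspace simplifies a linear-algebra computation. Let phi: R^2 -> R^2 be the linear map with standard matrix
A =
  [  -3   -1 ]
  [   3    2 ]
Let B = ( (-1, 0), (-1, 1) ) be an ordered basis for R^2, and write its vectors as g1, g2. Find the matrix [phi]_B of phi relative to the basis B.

The j-th column of [phi]_B is [phi(gj)]_B.
phi(g1) = A g1 = (3, -3) = 0·g1 - 3g2, so column 1 is (0, -3).
Repeating for g2 and assembling the columns gives [[0, -1], [-3, -1]].

[[0, -1], [-3, -1]]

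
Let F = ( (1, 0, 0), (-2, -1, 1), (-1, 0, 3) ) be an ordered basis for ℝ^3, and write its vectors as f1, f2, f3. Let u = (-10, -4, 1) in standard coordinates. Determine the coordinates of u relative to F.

(-3, 4, -1)

Write u = c_1 f1 + ... + c_3 f3 and solve for the c_i.
Solving this 3x3 system gives c = (-3, 4, -1).
Check: -3f1 + 4f2 - f3 = (-10, -4, 1).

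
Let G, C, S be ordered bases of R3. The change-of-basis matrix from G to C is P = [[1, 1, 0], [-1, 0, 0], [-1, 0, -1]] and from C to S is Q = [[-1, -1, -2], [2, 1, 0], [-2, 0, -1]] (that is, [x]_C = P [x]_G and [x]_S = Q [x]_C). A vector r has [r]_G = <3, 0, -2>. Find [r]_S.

First [r]_C = P [r]_G = <3, -3, -1>.
Then [r]_S = Q [r]_C = <2, 3, -5>.

<2, 3, -5>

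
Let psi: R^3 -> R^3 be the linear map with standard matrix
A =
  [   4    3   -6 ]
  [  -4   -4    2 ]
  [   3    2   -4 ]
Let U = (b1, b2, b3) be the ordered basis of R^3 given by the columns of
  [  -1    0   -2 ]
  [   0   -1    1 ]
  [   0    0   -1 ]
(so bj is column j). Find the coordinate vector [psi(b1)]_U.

[-2, -1, 3]

Column 1 of [psi]_U is the U-coordinate vector of psi(b1).
In standard coordinates psi(b1) = A b1 = [-4, 4, -3].
Converting to U: [-4, 4, -3] = -2b1 - b2 + 3b3, so the coordinate vector is [-2, -1, 3].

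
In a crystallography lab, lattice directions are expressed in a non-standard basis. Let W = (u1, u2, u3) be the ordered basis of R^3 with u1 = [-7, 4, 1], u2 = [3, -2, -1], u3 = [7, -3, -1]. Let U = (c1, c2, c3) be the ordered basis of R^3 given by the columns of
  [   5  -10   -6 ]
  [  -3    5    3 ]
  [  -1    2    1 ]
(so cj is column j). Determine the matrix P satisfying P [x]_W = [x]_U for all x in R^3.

Column j of P is [uj]_U, since P maps W-coordinates to U-coordinates.
Expressing u1 in U: u1 = -c1 - c2 + 2c3, so column 1 of P is [-1, -1, 2].
Doing the same for each uj gives P = [[-1, 1, -1], [-1, -1, 0], [2, 2, -2]].

[[-1, 1, -1], [-1, -1, 0], [2, 2, -2]]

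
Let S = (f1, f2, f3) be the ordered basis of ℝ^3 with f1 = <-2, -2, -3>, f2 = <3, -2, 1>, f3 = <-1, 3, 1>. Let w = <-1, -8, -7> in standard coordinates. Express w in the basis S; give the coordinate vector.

[w]_S is the unique c with M c = w, where M has columns f1, ..., f3.
Solving this 3x3 system gives c = (4, 3, 2).
Check: 4f1 + 3f2 + 2f3 = <-1, -8, -7>.

<4, 3, 2>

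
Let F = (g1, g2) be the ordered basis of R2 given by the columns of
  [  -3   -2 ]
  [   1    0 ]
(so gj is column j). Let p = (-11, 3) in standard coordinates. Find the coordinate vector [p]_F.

Write p = c_1 g1 + c_2 g2 and solve for the c_i.
System: -3c_1 - 2c_2 = -11, c_1 + 0c_2 = 3; solving gives c_1 = 3, c_2 = 1.
Check: 3g1 + g2 = (-11, 3).

(3, 1)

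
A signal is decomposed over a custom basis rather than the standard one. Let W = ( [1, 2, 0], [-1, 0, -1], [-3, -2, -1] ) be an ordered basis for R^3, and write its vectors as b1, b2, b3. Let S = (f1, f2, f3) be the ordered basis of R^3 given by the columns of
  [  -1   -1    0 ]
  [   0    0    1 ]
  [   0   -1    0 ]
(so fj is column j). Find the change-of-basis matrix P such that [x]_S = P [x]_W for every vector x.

[[-1, 0, 2], [0, 1, 1], [2, 0, -2]]

Take x = bj: its W-coordinates are the j-th standard unit vector, so P e_j — column j of P — equals [bj]_S.
b1 = -f1 + 0·f2 + 2f3, giving column 1 = [-1, 0, 2]; repeating for each j gives P = [[-1, 0, 2], [0, 1, 1], [2, 0, -2]].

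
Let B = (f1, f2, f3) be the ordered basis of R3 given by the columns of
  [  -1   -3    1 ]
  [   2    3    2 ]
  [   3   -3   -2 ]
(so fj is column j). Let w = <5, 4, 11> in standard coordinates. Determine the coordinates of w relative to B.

<3, -2, 2>

We seek scalars with c_1 f1 + ... + c_3 f3 = w; equivalently solve M c = w where the columns of M are f1, ..., f3.
Gaussian elimination on [M | w] yields c = (3, -2, 2).
Check: 3f1 - 2f2 + 2f3 = <5, 4, 11>.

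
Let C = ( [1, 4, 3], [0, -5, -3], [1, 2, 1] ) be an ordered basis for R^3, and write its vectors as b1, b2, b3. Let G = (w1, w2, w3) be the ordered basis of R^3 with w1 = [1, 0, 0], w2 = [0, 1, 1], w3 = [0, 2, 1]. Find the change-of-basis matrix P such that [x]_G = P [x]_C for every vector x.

[[1, 0, 1], [2, -1, 0], [1, -2, 1]]

Take x = bj: its C-coordinates are the j-th standard unit vector, so P e_j — column j of P — equals [bj]_G.
b1 = w1 + 2w2 + w3, giving column 1 = [1, 2, 1]; repeating for each j gives P = [[1, 0, 1], [2, -1, 0], [1, -2, 1]].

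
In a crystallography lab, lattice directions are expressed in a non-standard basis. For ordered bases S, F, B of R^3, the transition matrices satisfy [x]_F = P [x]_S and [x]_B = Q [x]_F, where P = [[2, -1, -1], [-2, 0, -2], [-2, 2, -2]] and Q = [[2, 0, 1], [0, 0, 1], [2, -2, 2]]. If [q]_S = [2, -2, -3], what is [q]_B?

[16, -2, 10]

Apply P to get F-coordinates [9, 2, -2], then Q to get B-coordinates.
The result is [q]_B = [16, -2, 10].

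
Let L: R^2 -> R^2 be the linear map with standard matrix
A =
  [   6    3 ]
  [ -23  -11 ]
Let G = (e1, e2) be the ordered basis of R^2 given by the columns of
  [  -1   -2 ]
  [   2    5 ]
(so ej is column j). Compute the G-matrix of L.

[[-2, 3], [1, -3]]

The j-th column of [L]_G is [L(ej)]_G.
L(e1) = A e1 = (0, 1) = -2e1 + e2, so column 1 is (-2, 1).
Repeating for e2 and assembling the columns gives [[-2, 3], [1, -3]].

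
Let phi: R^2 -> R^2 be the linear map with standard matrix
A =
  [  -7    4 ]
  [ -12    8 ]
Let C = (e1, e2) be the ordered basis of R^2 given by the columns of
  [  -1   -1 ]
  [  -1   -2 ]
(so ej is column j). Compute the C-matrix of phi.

[[-2, -2], [-1, 3]]

Let P have columns e1, e2. Then [phi]_C = P^(-1) A P.
Here det P = 1, so P^(-1) is integer; computing A P first and then P^(-1)(A P) gives [[-2, -2], [-1, 3]].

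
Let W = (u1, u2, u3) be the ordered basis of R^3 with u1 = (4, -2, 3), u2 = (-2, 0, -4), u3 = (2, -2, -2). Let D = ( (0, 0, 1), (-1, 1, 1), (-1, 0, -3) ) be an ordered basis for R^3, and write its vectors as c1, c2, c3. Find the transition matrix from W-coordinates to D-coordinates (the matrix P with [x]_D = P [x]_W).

Column j of P is [uj]_D, since P maps W-coordinates to D-coordinates.
Expressing u1 in D: u1 = -c1 - 2c2 - 2c3, so column 1 of P is (-1, -2, -2).
Doing the same for each uj gives P = [[-1, 2, 0], [-2, 0, -2], [-2, 2, 0]].

[[-1, 2, 0], [-2, 0, -2], [-2, 2, 0]]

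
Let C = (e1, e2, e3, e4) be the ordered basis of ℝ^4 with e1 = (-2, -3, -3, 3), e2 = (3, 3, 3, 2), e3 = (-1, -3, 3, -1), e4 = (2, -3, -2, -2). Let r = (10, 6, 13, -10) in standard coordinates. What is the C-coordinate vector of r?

[r]_C is the unique c with M c = r, where M has columns e1, ..., e4.
Gaussian elimination on [M | r] yields c = (-3, 1, 1, 1).
Check: -3e1 + e2 + e3 + e4 = (10, 6, 13, -10).

(-3, 1, 1, 1)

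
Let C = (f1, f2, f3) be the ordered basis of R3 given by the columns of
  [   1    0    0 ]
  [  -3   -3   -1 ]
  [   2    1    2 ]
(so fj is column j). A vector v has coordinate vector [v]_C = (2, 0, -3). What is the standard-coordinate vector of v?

(2, -3, -2)

By definition v = 2f1 + 0·f2 - 3f3.
Summing componentwise gives (2, -3, -2).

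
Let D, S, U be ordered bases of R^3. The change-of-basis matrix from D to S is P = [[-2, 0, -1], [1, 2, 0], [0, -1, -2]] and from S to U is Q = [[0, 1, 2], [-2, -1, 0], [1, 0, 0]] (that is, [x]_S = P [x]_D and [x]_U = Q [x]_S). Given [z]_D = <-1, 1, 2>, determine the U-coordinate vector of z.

<-9, -1, 0>

Apply P to get S-coordinates <0, 1, -5>, then Q to get U-coordinates.
The result is [z]_U = <-9, -1, 0>.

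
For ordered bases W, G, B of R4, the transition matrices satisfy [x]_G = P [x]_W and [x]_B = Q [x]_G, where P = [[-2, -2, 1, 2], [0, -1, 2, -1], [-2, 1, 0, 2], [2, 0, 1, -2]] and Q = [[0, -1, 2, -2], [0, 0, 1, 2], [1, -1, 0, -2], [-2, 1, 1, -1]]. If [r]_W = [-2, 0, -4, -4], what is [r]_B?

[-4, -4, -4, 8]

Composing the changes, [r]_B = Q P [r]_W.
Q P = [[-8, 3, -4, 9], [2, 1, 2, -2], [-6, -1, -3, 7], [0, 4, -1, -1]]; applying this to [-2, 0, -4, -4] gives [-4, -4, -4, 8].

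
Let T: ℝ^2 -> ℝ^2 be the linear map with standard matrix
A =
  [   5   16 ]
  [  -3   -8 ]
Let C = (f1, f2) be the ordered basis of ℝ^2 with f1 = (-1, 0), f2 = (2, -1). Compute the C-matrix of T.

Let P have columns f1, f2. Then [T]_C = P^(-1) A P.
Here det P = 1, so P^(-1) is integer; computing A P first and then P^(-1)(A P) gives [[-1, 2], [-3, -2]].

[[-1, 2], [-3, -2]]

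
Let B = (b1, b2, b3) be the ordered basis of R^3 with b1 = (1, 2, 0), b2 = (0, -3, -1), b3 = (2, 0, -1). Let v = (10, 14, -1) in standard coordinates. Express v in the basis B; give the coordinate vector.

(4, -2, 3)

We seek scalars with c_1 b1 + ... + c_3 b3 = v; equivalently solve M c = v where the columns of M are b1, ..., b3.
Gaussian elimination on [M | v] yields c = (4, -2, 3).
Check: 4b1 - 2b2 + 3b3 = (10, 14, -1).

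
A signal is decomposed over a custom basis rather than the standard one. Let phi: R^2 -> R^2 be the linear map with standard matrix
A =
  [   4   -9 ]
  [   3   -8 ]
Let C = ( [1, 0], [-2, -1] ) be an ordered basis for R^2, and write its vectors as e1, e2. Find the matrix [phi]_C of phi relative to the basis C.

[[-2, -3], [-3, -2]]

Let P have columns e1, e2. Then [phi]_C = P^(-1) A P.
Here det P = -1, so P^(-1) is integer; computing A P first and then P^(-1)(A P) gives [[-2, -3], [-3, -2]].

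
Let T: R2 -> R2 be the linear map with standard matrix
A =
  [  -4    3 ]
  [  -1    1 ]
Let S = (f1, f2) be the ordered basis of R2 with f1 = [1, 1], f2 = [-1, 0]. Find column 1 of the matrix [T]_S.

[0, 1]

Column 1 of [T]_S is the S-coordinate vector of T(f1).
In standard coordinates T(f1) = A f1 = [-1, 0].
Converting to S: [-1, 0] = 0·f1 + f2, so the coordinate vector is [0, 1].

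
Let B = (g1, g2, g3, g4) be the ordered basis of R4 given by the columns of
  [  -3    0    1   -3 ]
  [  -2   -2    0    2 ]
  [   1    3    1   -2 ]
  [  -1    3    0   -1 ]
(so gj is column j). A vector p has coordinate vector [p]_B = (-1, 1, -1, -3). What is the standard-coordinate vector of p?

p = M [p]_B, where M has columns g1, ..., g4.
Carrying out the matrix-vector product, p = (11, -6, 7, 7).

(11, -6, 7, 7)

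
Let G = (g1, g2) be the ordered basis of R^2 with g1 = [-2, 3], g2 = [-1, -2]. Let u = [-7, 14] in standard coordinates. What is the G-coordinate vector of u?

We seek scalars with c_1 g1 + c_2 g2 = u; equivalently solve M c = u where the columns of M are g1, g2.
System: -2c_1 - c_2 = -7, 3c_1 - 2c_2 = 14; solving gives c_1 = 4, c_2 = -1.
Check: 4g1 - g2 = [-7, 14].

[4, -1]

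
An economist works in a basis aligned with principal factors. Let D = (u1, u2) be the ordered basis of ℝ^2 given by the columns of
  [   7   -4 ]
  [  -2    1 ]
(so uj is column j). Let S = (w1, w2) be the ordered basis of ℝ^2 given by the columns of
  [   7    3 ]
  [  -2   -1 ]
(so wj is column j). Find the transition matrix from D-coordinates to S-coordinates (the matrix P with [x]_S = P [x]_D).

[[1, -1], [0, 1]]

Take x = uj: its D-coordinates are the j-th standard unit vector, so P e_j — column j of P — equals [uj]_S.
u1 = w1 + 0·w2, giving column 1 = <1, 0>; repeating for each j gives P = [[1, -1], [0, 1]].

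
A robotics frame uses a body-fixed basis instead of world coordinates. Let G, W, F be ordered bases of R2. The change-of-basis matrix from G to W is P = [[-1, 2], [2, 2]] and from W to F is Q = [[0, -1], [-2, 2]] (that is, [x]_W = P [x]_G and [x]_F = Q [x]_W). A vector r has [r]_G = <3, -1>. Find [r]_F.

<-4, 18>

First [r]_W = P [r]_G = <-5, 4>.
Then [r]_F = Q [r]_W = <-4, 18>.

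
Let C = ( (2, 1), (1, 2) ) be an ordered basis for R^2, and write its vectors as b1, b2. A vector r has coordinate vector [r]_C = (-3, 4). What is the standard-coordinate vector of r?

(-2, 5)

The coordinates say r = -3b1 + 4b2; adding the scaled basis vectors gives (-2, 5).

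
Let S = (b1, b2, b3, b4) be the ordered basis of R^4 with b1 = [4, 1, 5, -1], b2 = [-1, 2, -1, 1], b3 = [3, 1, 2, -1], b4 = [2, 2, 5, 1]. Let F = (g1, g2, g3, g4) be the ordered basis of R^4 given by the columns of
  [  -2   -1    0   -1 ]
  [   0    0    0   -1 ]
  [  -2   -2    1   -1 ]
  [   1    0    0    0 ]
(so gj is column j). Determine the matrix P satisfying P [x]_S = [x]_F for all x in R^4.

Take x = bj: its S-coordinates are the j-th standard unit vector, so P e_j — column j of P — equals [bj]_F.
b1 = -g1 - g2 + 0·g3 - g4, giving column 1 = [-1, -1, 0, -1]; repeating for each j gives P = [[-1, 1, -1, 1], [-1, 1, 0, -2], [0, 1, -1, 1], [-1, -2, -1, -2]].

[[-1, 1, -1, 1], [-1, 1, 0, -2], [0, 1, -1, 1], [-1, -2, -1, -2]]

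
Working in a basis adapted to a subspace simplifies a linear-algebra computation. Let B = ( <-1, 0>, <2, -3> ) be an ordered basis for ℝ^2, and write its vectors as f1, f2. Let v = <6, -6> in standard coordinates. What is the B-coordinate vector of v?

<-2, 2>

We seek scalars with c_1 f1 + c_2 f2 = v; equivalently solve M c = v where the columns of M are f1, f2.
System: -c_1 + 2c_2 = 6, 0c_1 - 3c_2 = -6; solving gives c_1 = -2, c_2 = 2.
Check: -2f1 + 2f2 = <6, -6>.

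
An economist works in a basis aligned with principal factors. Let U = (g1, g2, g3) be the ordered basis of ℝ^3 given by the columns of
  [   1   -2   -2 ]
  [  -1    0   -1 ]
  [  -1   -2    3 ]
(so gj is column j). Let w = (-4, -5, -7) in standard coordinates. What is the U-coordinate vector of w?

[w]_U is the unique c with M c = w, where M has columns g1, ..., g3.
Row-reducing the augmented matrix [M | w] gives c = (4, 3, 1).
Check: 4g1 + 3g2 + g3 = (-4, -5, -7).

(4, 3, 1)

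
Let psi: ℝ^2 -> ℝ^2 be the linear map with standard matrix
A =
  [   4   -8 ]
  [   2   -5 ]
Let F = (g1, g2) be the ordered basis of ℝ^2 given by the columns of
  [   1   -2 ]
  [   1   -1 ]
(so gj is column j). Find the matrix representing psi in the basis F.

Let P have columns g1, g2. Then [psi]_F = P^(-1) A P.
Here det P = 1, so P^(-1) is integer; computing A P first and then P^(-1)(A P) gives [[-2, 2], [1, 1]].

[[-2, 2], [1, 1]]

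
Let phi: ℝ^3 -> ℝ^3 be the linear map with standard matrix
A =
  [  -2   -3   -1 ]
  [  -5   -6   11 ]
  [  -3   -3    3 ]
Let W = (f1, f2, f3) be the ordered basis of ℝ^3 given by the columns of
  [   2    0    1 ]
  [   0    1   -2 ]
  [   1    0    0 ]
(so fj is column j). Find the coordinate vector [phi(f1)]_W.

<-3, 3, 1>

Column 1 of [phi]_W is the W-coordinate vector of phi(f1).
In standard coordinates phi(f1) = A f1 = <-5, 1, -3>.
Converting to W: <-5, 1, -3> = -3f1 + 3f2 + f3, so the coordinate vector is <-3, 3, 1>.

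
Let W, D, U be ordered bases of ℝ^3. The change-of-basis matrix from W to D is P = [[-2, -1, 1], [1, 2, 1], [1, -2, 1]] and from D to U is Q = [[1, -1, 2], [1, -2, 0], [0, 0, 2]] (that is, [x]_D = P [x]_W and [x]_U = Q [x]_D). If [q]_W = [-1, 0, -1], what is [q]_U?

Apply P to get D-coordinates [1, -2, -2], then Q to get U-coordinates.
The result is [q]_U = [-1, 5, -4].

[-1, 5, -4]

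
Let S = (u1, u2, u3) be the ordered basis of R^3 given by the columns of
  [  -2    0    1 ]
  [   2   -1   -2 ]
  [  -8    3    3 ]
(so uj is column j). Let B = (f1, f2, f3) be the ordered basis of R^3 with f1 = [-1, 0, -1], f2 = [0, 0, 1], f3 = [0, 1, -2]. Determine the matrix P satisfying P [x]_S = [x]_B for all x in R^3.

[[2, 0, -1], [-2, 1, -2], [2, -1, -2]]

Take x = uj: its S-coordinates are the j-th standard unit vector, so P e_j — column j of P — equals [uj]_B.
u1 = 2f1 - 2f2 + 2f3, giving column 1 = [2, -2, 2]; repeating for each j gives P = [[2, 0, -1], [-2, 1, -2], [2, -1, -2]].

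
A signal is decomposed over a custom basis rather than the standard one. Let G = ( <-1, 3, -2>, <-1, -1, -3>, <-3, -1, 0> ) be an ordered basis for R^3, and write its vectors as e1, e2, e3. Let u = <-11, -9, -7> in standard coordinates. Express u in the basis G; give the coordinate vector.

[u]_G is the unique c with M c = u, where M has columns e1, ..., e3.
Gaussian elimination on [M | u] yields c = (-1, 3, 3).
Check: -e1 + 3e2 + 3e3 = <-11, -9, -7>.

<-1, 3, 3>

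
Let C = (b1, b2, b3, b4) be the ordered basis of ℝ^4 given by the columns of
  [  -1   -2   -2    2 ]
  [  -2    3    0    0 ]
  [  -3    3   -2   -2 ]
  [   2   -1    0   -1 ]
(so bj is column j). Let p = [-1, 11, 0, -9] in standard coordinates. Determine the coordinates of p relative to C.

[-1, 3, 2, 4]

We seek scalars with c_1 b1 + ... + c_4 b4 = p; equivalently solve M c = p where the columns of M are b1, ..., b4.
Gaussian elimination on [M | p] yields c = (-1, 3, 2, 4).
Check: -b1 + 3b2 + 2b3 + 4b4 = [-1, 11, 0, -9].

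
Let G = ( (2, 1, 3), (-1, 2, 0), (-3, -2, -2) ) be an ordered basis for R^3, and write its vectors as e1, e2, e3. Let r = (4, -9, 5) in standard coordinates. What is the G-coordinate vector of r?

(3, -4, 2)

[r]_G is the unique c with M c = r, where M has columns e1, ..., e3.
Solving this 3x3 system gives c = (3, -4, 2).
Check: 3e1 - 4e2 + 2e3 = (4, -9, 5).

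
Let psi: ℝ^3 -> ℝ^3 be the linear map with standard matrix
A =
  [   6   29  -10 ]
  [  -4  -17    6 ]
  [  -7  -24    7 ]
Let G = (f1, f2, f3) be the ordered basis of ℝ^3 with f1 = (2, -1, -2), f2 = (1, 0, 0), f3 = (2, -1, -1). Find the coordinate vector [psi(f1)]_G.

Compute psi(f1) = A f1 = (3, -3, -4) in standard coordinates.
Then write this in G-coordinates: solve for y in y_1 f1 + ... + y_3 f3 = (3, -3, -4).
This gives y = (1, -3, 2), which is column 1 of [psi]_G.

(1, -3, 2)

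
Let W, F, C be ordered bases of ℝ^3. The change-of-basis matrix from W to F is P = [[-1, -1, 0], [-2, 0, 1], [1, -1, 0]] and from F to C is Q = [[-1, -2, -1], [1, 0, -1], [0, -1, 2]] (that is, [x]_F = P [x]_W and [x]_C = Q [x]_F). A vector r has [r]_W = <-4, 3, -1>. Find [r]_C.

Apply P to get F-coordinates <1, 7, -7>, then Q to get C-coordinates.
The result is [r]_C = <-8, 8, -21>.

<-8, 8, -21>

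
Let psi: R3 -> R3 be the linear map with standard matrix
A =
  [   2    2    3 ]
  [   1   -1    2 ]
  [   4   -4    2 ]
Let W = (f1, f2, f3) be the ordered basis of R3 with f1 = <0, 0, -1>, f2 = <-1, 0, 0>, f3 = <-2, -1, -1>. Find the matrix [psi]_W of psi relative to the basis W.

The j-th column of [psi]_W is [psi(fj)]_W.
psi(f1) = A f1 = <-3, -2, -2> = 0·f1 - f2 + 2f3, so column 1 is <0, -1, 2>.
Repeating for f2, f3 and assembling the columns gives [[0, 3, 3], [-1, 0, 3], [2, 1, 3]].

[[0, 3, 3], [-1, 0, 3], [2, 1, 3]]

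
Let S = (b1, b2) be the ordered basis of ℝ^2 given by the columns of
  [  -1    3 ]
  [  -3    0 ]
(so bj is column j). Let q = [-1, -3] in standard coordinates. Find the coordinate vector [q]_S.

[1, 0]

[q]_S is the unique c with M c = q, where M has columns b1, b2.
System: -c_1 + 3c_2 = -1, -3c_1 + 0c_2 = -3; solving gives c_1 = 1, c_2 = 0.
Check: b1 + 0·b2 = [-1, -3].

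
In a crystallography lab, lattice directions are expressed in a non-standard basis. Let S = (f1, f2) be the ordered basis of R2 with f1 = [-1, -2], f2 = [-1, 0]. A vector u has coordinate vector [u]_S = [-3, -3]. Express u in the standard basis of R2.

[6, 6]

By definition u = -3f1 - 3f2.
Summing componentwise gives [6, 6].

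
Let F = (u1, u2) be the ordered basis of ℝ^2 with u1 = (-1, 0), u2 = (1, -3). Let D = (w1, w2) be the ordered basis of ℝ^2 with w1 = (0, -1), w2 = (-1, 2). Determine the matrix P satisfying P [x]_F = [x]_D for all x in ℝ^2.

Let M have columns uj and N have columns wj. Then for every x, N [x]_D = x = M [x]_F, so P = N^(-1) M.
Since det N = -1, N^(-1) has integer entries; multiplying gives P = [[2, 1], [1, -1]].

[[2, 1], [1, -1]]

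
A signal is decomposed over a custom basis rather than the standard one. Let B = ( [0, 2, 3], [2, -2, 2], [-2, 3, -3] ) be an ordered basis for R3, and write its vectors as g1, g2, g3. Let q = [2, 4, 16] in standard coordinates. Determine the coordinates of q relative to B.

[4, -1, -2]

Write q = c_1 g1 + ... + c_3 g3 and solve for the c_i.
Gaussian elimination on [M | q] yields c = (4, -1, -2).
Check: 4g1 - g2 - 2g3 = [2, 4, 16].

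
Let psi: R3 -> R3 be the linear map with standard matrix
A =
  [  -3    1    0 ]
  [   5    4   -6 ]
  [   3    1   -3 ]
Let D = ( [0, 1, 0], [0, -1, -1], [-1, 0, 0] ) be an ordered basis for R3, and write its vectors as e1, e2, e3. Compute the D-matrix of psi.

[[3, 0, -2], [-1, -2, 3], [-1, 1, -3]]

With P the matrix whose columns are e1, ..., e3, [psi]_D = P^(-1) A P.
Column by column: psi(e1) = A e1 = [1, 4, 1]; its D-coordinates [3, -1, -1] give column 1.
Continuing for each basis vector yields [psi]_D = [[3, 0, -2], [-1, -2, 3], [-1, 1, -3]].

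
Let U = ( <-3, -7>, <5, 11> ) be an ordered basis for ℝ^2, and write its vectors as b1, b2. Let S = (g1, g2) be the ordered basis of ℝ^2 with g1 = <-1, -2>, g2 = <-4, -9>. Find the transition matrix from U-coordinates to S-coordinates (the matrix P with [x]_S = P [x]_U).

Column j of P is [bj]_S, since P maps U-coordinates to S-coordinates.
Expressing b1 in S: b1 = -g1 + g2, so column 1 of P is <-1, 1>.
Doing the same for each bj gives P = [[-1, -1], [1, -1]].

[[-1, -1], [1, -1]]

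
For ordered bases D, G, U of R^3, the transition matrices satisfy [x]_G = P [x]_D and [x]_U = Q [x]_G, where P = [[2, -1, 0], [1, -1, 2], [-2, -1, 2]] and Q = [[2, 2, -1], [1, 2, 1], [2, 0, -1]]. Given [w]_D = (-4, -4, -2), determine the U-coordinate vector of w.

(-24, -4, -16)

Apply P to get G-coordinates (-4, -4, 8), then Q to get U-coordinates.
The result is [w]_U = (-24, -4, -16).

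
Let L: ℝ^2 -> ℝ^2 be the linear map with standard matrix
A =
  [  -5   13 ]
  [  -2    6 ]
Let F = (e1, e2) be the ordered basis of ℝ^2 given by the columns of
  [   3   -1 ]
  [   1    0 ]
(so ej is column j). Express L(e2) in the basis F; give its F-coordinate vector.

Column 2 of [L]_F is the F-coordinate vector of L(e2).
In standard coordinates L(e2) = A e2 = (5, 2).
Converting to F: (5, 2) = 2e1 + e2, so the coordinate vector is (2, 1).

(2, 1)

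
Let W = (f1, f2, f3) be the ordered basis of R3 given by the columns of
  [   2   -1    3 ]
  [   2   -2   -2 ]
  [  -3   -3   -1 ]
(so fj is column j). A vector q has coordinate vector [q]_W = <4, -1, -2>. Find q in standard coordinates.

q = M [q]_W, where M has columns f1, ..., f3.
Carrying out the matrix-vector product, q = <3, 14, -7>.

<3, 14, -7>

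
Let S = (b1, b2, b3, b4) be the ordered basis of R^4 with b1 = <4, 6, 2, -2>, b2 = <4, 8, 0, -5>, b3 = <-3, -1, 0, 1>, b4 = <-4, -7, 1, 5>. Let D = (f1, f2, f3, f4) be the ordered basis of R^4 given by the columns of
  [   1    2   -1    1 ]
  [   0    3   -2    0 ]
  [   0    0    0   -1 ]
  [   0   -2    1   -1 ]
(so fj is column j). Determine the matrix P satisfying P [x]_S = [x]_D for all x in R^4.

[[2, -1, -2, 1], [2, 2, -1, -1], [0, -1, -1, 2], [-2, 0, 0, -1]]

Let M have columns bj and N have columns fj. Then for every x, N [x]_D = x = M [x]_S, so P = N^(-1) M.
Since det N = -1, N^(-1) has integer entries; multiplying gives P = [[2, -1, -2, 1], [2, 2, -1, -1], [0, -1, -1, 2], [-2, 0, 0, -1]].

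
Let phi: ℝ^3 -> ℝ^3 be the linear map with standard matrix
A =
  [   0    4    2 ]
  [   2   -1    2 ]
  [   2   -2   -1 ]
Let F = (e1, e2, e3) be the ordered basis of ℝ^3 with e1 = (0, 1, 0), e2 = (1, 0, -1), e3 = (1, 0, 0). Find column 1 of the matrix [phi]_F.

Compute phi(e1) = A e1 = (4, -1, -2) in standard coordinates.
Then write this in F-coordinates: solve for y in y_1 e1 + ... + y_3 e3 = (4, -1, -2).
This gives y = (-1, 2, 2), which is column 1 of [phi]_F.

(-1, 2, 2)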